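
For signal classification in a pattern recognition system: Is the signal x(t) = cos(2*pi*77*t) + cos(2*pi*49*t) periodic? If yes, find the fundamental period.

f1 = 77 Hz, f2 = 49 Hz
Period T1 = 1/77, T2 = 1/49
Ratio T1/T2 = 49/77, which is rational.
The signal is periodic with fundamental period T = 1/GCD(77,49) = 1/7 s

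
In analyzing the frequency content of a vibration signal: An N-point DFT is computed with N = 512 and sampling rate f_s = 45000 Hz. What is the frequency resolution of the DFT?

DFT frequency resolution = f_s / N
= 45000 / 512 = 5625/64 Hz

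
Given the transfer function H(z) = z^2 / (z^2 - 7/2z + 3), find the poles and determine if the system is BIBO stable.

Poles are roots of the denominator: z^2 - 7/2z + 3 = 0.
Quadratic formula: z = [-(-7/2) +/- sqrt((-7/2)^2 - 4*(3))] / 2
Discriminant = 49/4 - 12 = 1/4; sqrt = 1/2.
z = (7/2 +/- 1/2) / 2 => z = 2 or z = 3/2.
|p1| = 2, |p2| = 3/2.
For BIBO stability, all poles must lie inside the unit circle (|p| < 1).
System is UNSTABLE since at least one |p| >= 1.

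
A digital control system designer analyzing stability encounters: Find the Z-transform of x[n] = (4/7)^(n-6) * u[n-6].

Time-shifting property: if X(z) = Z{x[n]}, then Z{x[n-d]} = z^(-d) * X(z)
X(z) = z/(z - 4/7) for x[n] = (4/7)^n * u[n]
Z{x[n-6]} = z^(-6) * z/(z - 4/7) = z^(-5)/(z - 4/7)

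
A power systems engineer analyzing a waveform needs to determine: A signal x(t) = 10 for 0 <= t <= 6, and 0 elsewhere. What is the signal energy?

Energy = integral of |x(t)|^2 dt over the signal duration
= 10^2 * 6 = 100 * 6 = 600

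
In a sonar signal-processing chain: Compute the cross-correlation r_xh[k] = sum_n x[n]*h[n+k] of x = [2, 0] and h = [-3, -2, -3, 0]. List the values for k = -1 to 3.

Both sequences indexed from 0 and zero outside their support.
Lags with overlap: k = -1 to 3.
  r_xh[-1] = x[1]*h[0] = 0
  r_xh[0] = x[0]*h[0] + x[1]*h[1] = -6
  r_xh[1] = x[0]*h[1] + x[1]*h[2] = -4
  r_xh[2] = x[0]*h[2] + x[1]*h[3] = -6
  r_xh[3] = x[0]*h[3] = 0
r_xh = [0, -6, -4, -6, 0] (for k = -1, ..., 3)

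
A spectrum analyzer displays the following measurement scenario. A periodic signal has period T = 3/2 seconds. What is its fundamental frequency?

The fundamental frequency is the reciprocal of the period.
f = 1/T = 1/(3/2) = 2/3 Hz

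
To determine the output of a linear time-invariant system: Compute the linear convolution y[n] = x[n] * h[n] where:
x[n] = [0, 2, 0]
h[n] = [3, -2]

y[n] = sum_k x[k]*h[n-k]. Output length = len(x) + len(h) - 1 = 3 + 2 - 1 = 4.
y[0] = 0*3 = 0
y[1] = 2*3 + 0*-2 = 6
y[2] = 0*3 + 2*-2 = -4
y[3] = 0*-2 = 0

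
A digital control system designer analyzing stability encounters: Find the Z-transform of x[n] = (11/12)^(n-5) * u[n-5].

Time-shifting property: if X(z) = Z{x[n]}, then Z{x[n-d]} = z^(-d) * X(z)
X(z) = z/(z - 11/12) for x[n] = (11/12)^n * u[n]
Z{x[n-5]} = z^(-5) * z/(z - 11/12) = z^(-4)/(z - 11/12)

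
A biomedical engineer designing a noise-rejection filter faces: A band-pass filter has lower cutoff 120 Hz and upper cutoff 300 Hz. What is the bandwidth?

Bandwidth = f_high - f_low
= 300 Hz - 120 Hz = 180 Hz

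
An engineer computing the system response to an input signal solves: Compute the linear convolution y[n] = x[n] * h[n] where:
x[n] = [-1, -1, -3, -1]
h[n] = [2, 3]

y[n] = sum_k x[k]*h[n-k]. Output length = len(x) + len(h) - 1 = 4 + 2 - 1 = 5.
y[0] = -1*2 = -2
y[1] = -1*2 + -1*3 = -5
y[2] = -3*2 + -1*3 = -9
y[3] = -1*2 + -3*3 = -11
y[4] = -1*3 = -3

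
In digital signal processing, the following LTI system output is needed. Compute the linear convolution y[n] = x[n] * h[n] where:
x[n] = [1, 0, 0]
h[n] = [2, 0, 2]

y[n] = sum_k x[k]*h[n-k]. Output length = len(x) + len(h) - 1 = 3 + 3 - 1 = 5.
y[0] = 1*2 = 2
y[1] = 0*2 + 1*0 = 0
y[2] = 0*2 + 0*0 + 1*2 = 2
y[3] = 0*0 + 0*2 = 0
y[4] = 0*2 = 0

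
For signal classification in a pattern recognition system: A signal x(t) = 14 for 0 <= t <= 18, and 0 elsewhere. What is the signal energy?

Energy = integral of |x(t)|^2 dt over the signal duration
= 14^2 * 18 = 196 * 18 = 3528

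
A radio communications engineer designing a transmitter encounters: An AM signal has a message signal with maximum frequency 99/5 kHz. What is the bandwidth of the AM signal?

In AM (double-sideband), the bandwidth is twice the message frequency.
BW = 2 * f_m = 2 * 99/5 kHz = 198/5 kHz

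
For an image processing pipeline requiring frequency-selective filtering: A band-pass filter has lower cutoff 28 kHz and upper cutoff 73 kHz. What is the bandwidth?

Bandwidth = f_high - f_low
= 73 kHz - 28 kHz = 45 kHz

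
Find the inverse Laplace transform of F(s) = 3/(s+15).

Standard pair: k/(s+a) <-> k*e^(-at)*u(t)
With k=3, a=15: f(t) = 3*e^(-15t)*u(t)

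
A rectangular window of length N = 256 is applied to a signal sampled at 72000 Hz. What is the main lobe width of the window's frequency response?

For a rectangular window of length N,
the main lobe width in frequency is 2*f_s/N.
= 2*72000/256 = 1125/2 Hz
This determines the minimum frequency separation for resolving two sinusoids.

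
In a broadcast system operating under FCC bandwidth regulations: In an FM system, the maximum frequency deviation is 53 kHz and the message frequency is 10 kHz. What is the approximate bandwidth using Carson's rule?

Carson's rule: BW = 2*(delta_f + f_m)
= 2*(53 + 10) kHz = 126 kHz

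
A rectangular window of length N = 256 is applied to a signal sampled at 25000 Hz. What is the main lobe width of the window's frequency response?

For a rectangular window of length N,
the main lobe width in frequency is 2*f_s/N.
= 2*25000/256 = 3125/16 Hz
This determines the minimum frequency separation for resolving two sinusoids.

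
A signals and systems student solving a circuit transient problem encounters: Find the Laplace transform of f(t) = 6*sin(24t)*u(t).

Standard pair: sin(wt)*u(t) <-> w/(s^2+w^2)
With w = 24: L{6*sin(24t)*u(t)} = 144/(s^2+576)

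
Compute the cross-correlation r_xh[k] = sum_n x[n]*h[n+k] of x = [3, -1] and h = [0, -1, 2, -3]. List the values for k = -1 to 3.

Both sequences indexed from 0 and zero outside their support.
Lags with overlap: k = -1 to 3.
  r_xh[-1] = x[1]*h[0] = 0
  r_xh[0] = x[0]*h[0] + x[1]*h[1] = 1
  r_xh[1] = x[0]*h[1] + x[1]*h[2] = -5
  r_xh[2] = x[0]*h[2] + x[1]*h[3] = 9
  r_xh[3] = x[0]*h[3] = -9
r_xh = [0, 1, -5, 9, -9] (for k = -1, ..., 3)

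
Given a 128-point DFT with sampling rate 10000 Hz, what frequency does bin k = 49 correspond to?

The frequency of DFT bin k is: f_k = k * f_s / N
f_49 = 49 * 10000 / 128 = 30625/8 Hz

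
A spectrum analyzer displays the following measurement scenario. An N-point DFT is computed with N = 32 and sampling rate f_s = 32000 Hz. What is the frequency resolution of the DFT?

DFT frequency resolution = f_s / N
= 32000 / 32 = 1000 Hz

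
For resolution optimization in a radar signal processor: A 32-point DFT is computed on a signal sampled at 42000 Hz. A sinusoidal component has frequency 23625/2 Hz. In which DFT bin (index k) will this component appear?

DFT frequency resolution = f_s/N = 42000/32 = 2625/2 Hz
Bin index k = f_signal / resolution = 23625/2 / 2625/2 = 9
The signal frequency 23625/2 Hz falls in DFT bin k = 9.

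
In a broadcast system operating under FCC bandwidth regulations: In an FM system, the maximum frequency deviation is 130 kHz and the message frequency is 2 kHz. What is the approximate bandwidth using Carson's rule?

Carson's rule: BW = 2*(delta_f + f_m)
= 2*(130 + 2) kHz = 264 kHz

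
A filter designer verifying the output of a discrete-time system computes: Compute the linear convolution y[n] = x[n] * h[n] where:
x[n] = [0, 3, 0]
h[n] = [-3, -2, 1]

y[n] = sum_k x[k]*h[n-k]. Output length = len(x) + len(h) - 1 = 3 + 3 - 1 = 5.
y[0] = 0*-3 = 0
y[1] = 3*-3 + 0*-2 = -9
y[2] = 0*-3 + 3*-2 + 0*1 = -6
y[3] = 0*-2 + 3*1 = 3
y[4] = 0*1 = 0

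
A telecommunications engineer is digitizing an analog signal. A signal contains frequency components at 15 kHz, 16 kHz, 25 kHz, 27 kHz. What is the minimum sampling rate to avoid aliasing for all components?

The highest frequency component is f_max = 27 kHz.
Nyquist rate = 2 * f_max = 2 * 27 kHz = 54 kHz.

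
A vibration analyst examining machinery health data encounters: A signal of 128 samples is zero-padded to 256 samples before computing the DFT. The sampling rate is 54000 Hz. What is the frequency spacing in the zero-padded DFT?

Original DFT: N = 128, resolution = f_s/N = 54000/128 = 3375/8 Hz
Zero-padded DFT: N = 256, resolution = f_s/N = 54000/256 = 3375/16 Hz
Zero-padding interpolates the spectrum (finer frequency grid)
but does NOT improve the true spectral resolution (ability to resolve close frequencies).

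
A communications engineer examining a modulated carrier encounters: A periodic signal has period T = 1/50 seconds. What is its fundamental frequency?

The fundamental frequency is the reciprocal of the period.
f = 1/T = 1/(1/50) = 50 Hz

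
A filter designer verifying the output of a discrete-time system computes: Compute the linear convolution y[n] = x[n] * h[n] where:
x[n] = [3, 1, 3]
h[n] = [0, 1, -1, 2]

y[n] = sum_k x[k]*h[n-k]. Output length = len(x) + len(h) - 1 = 3 + 4 - 1 = 6.
y[0] = 3*0 = 0
y[1] = 1*0 + 3*1 = 3
y[2] = 3*0 + 1*1 + 3*-1 = -2
y[3] = 3*1 + 1*-1 + 3*2 = 8
y[4] = 3*-1 + 1*2 = -1
y[5] = 3*2 = 6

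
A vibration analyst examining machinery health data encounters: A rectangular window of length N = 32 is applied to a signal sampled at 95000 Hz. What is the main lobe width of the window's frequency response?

For a rectangular window of length N,
the main lobe width in frequency is 2*f_s/N.
= 2*95000/32 = 11875/2 Hz
This determines the minimum frequency separation for resolving two sinusoids.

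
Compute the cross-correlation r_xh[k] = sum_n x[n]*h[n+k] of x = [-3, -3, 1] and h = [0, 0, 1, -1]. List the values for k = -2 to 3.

Both sequences indexed from 0 and zero outside their support.
Lags with overlap: k = -2 to 3.
  r_xh[-2] = x[2]*h[0] = 0
  r_xh[-1] = x[1]*h[0] + x[2]*h[1] = 0
  r_xh[0] = x[0]*h[0] + x[1]*h[1] + x[2]*h[2] = 1
  r_xh[1] = x[0]*h[1] + x[1]*h[2] + x[2]*h[3] = -4
  r_xh[2] = x[0]*h[2] + x[1]*h[3] = 0
  r_xh[3] = x[0]*h[3] = 3
r_xh = [0, 0, 1, -4, 0, 3] (for k = -2, ..., 3)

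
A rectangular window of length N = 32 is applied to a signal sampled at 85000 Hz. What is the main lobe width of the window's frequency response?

For a rectangular window of length N,
the main lobe width in frequency is 2*f_s/N.
= 2*85000/32 = 10625/2 Hz
This determines the minimum frequency separation for resolving two sinusoids.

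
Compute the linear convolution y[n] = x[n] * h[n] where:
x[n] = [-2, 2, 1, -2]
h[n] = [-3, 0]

y[n] = sum_k x[k]*h[n-k]. Output length = len(x) + len(h) - 1 = 4 + 2 - 1 = 5.
y[0] = -2*-3 = 6
y[1] = 2*-3 + -2*0 = -6
y[2] = 1*-3 + 2*0 = -3
y[3] = -2*-3 + 1*0 = 6
y[4] = -2*0 = 0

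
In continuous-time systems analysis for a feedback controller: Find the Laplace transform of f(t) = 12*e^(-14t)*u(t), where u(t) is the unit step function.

Standard Laplace transform pair:
e^(-at)*u(t) <-> 1/(s+a)
With a = 14: L{12*e^(-14t)*u(t)} = 12/(s+14), ROC: Re(s) > -14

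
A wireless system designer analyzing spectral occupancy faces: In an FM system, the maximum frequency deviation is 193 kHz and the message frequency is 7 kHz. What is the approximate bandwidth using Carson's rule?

Carson's rule: BW = 2*(delta_f + f_m)
= 2*(193 + 7) kHz = 400 kHz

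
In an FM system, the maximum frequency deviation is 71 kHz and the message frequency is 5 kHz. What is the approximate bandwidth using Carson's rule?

Carson's rule: BW = 2*(delta_f + f_m)
= 2*(71 + 5) kHz = 152 kHz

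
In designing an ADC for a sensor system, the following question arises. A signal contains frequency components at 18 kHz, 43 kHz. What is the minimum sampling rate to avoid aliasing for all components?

The highest frequency component is f_max = 43 kHz.
Nyquist rate = 2 * f_max = 2 * 43 kHz = 86 kHz.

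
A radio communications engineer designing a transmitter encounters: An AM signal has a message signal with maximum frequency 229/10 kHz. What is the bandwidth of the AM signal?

In AM (double-sideband), the bandwidth is twice the message frequency.
BW = 2 * f_m = 2 * 229/10 kHz = 229/5 kHz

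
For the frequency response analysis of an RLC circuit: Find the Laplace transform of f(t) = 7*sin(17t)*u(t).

Standard pair: sin(wt)*u(t) <-> w/(s^2+w^2)
With w = 17: L{7*sin(17t)*u(t)} = 119/(s^2+289)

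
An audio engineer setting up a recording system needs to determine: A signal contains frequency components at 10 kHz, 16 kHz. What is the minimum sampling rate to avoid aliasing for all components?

The highest frequency component is f_max = 16 kHz.
Nyquist rate = 2 * f_max = 2 * 16 kHz = 32 kHz.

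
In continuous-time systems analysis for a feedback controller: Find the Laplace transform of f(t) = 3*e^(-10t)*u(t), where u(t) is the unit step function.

Standard Laplace transform pair:
e^(-at)*u(t) <-> 1/(s+a)
With a = 10: L{3*e^(-10t)*u(t)} = 3/(s+10), ROC: Re(s) > -10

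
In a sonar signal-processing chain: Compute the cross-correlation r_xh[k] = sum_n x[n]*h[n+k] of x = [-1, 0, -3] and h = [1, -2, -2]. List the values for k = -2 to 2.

Both sequences indexed from 0 and zero outside their support.
Lags with overlap: k = -2 to 2.
  r_xh[-2] = x[2]*h[0] = -3
  r_xh[-1] = x[1]*h[0] + x[2]*h[1] = 6
  r_xh[0] = x[0]*h[0] + x[1]*h[1] + x[2]*h[2] = 5
  r_xh[1] = x[0]*h[1] + x[1]*h[2] = 2
  r_xh[2] = x[0]*h[2] = 2
r_xh = [-3, 6, 5, 2, 2] (for k = -2, ..., 2)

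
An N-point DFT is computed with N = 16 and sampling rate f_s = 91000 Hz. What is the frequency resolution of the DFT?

DFT frequency resolution = f_s / N
= 91000 / 16 = 11375/2 Hz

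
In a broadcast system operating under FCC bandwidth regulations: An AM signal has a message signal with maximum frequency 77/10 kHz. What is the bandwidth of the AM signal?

In AM (double-sideband), the bandwidth is twice the message frequency.
BW = 2 * f_m = 2 * 77/10 kHz = 77/5 kHz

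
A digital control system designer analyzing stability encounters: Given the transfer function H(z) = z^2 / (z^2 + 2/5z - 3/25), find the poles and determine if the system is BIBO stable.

Poles are roots of the denominator: z^2 + 2/5z - 3/25 = 0.
Quadratic formula: z = [-(2/5) +/- sqrt((2/5)^2 - 4*(-3/25))] / 2
Discriminant = 4/25 + 12/25 = 16/25; sqrt = 4/5.
z = (-2/5 +/- 4/5) / 2 => z = 1/5 or z = -3/5.
|p1| = 1/5, |p2| = 3/5.
For BIBO stability, all poles must lie inside the unit circle (|p| < 1).
System is STABLE since both |p| < 1.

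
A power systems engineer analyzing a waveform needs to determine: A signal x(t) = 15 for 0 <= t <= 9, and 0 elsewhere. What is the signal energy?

Energy = integral of |x(t)|^2 dt over the signal duration
= 15^2 * 9 = 225 * 9 = 2025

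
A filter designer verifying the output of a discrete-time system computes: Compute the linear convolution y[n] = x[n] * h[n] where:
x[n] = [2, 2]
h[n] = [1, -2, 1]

y[n] = sum_k x[k]*h[n-k]. Output length = len(x) + len(h) - 1 = 2 + 3 - 1 = 4.
y[0] = 2*1 = 2
y[1] = 2*1 + 2*-2 = -2
y[2] = 2*-2 + 2*1 = -2
y[3] = 2*1 = 2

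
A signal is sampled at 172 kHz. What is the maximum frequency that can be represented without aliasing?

The maximum frequency that can be represented without aliasing
is the Nyquist frequency: f_max = f_s / 2 = 172 kHz / 2 = 86 kHz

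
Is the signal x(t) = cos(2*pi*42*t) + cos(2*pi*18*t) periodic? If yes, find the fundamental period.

f1 = 42 Hz, f2 = 18 Hz
Period T1 = 1/42, T2 = 1/18
Ratio T1/T2 = 18/42, which is rational.
The signal is periodic with fundamental period T = 1/GCD(42,18) = 1/6 s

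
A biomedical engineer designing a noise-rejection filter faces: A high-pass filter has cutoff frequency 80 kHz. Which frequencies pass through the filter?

A high-pass filter passes all frequencies above the cutoff frequency 80 kHz and attenuates lower frequencies.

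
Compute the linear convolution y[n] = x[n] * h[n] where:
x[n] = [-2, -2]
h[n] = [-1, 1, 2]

y[n] = sum_k x[k]*h[n-k]. Output length = len(x) + len(h) - 1 = 2 + 3 - 1 = 4.
y[0] = -2*-1 = 2
y[1] = -2*-1 + -2*1 = 0
y[2] = -2*1 + -2*2 = -6
y[3] = -2*2 = -4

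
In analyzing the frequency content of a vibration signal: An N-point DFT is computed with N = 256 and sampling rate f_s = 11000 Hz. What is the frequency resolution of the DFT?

DFT frequency resolution = f_s / N
= 11000 / 256 = 1375/32 Hz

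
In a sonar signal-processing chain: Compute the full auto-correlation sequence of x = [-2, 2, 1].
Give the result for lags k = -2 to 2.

r_xx[k] = sum_m x[m]*x[m+k], indexed from 0, for k = -2 to 2:
  r_xx[-2] = x[2]*x[0] = -2
  r_xx[-1] = x[1]*x[0] + x[2]*x[1] = -2
  r_xx[0] = x[0]*x[0] + x[1]*x[1] + x[2]*x[2] = 9
  r_xx[1] = x[0]*x[1] + x[1]*x[2] = -2
  r_xx[2] = x[0]*x[2] = -2
r_xx = [-2, -2, 9, -2, -2]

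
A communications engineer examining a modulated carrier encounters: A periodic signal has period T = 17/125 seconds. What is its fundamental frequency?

The fundamental frequency is the reciprocal of the period.
f = 1/T = 1/(17/125) = 125/17 Hz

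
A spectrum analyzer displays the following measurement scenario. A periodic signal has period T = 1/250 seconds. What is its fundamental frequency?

The fundamental frequency is the reciprocal of the period.
f = 1/T = 1/(1/250) = 250 Hz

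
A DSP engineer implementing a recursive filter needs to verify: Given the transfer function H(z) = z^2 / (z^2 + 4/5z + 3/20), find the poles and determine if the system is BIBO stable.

Poles are roots of the denominator: z^2 + 4/5z + 3/20 = 0.
Quadratic formula: z = [-(4/5) +/- sqrt((4/5)^2 - 4*(3/20))] / 2
Discriminant = 16/25 - 3/5 = 1/25; sqrt = 1/5.
z = (-4/5 +/- 1/5) / 2 => z = -3/10 or z = -1/2.
|p1| = 1/2, |p2| = 3/10.
For BIBO stability, all poles must lie inside the unit circle (|p| < 1).
System is STABLE since both |p| < 1.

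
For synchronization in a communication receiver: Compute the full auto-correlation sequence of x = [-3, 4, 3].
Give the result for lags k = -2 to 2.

r_xx[k] = sum_m x[m]*x[m+k], indexed from 0, for k = -2 to 2:
  r_xx[-2] = x[2]*x[0] = -9
  r_xx[-1] = x[1]*x[0] + x[2]*x[1] = 0
  r_xx[0] = x[0]*x[0] + x[1]*x[1] + x[2]*x[2] = 34
  r_xx[1] = x[0]*x[1] + x[1]*x[2] = 0
  r_xx[2] = x[0]*x[2] = -9
r_xx = [-9, 0, 34, 0, -9]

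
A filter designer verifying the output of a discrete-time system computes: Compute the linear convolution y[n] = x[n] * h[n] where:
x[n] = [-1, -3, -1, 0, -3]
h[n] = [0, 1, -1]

y[n] = sum_k x[k]*h[n-k]. Output length = len(x) + len(h) - 1 = 5 + 3 - 1 = 7.
y[0] = -1*0 = 0
y[1] = -3*0 + -1*1 = -1
y[2] = -1*0 + -3*1 + -1*-1 = -2
y[3] = 0*0 + -1*1 + -3*-1 = 2
y[4] = -3*0 + 0*1 + -1*-1 = 1
y[5] = -3*1 + 0*-1 = -3
y[6] = -3*-1 = 3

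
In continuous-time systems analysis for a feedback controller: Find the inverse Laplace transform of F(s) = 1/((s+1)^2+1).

Standard pair: w/((s+a)^2+w^2) <-> e^(-at)*sin(wt)*u(t)
With a=1, w=1: f(t) = e^(-t)*sin(t)*u(t)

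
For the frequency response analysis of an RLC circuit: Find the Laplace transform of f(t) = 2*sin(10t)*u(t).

Standard pair: sin(wt)*u(t) <-> w/(s^2+w^2)
With w = 10: L{2*sin(10t)*u(t)} = 20/(s^2+100)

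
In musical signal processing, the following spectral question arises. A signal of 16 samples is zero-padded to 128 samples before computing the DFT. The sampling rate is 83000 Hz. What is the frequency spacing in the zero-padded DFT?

Original DFT: N = 16, resolution = f_s/N = 83000/16 = 10375/2 Hz
Zero-padded DFT: N = 128, resolution = f_s/N = 83000/128 = 10375/16 Hz
Zero-padding interpolates the spectrum (finer frequency grid)
but does NOT improve the true spectral resolution (ability to resolve close frequencies).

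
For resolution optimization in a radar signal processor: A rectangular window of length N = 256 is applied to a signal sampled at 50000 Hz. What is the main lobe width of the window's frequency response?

For a rectangular window of length N,
the main lobe width in frequency is 2*f_s/N.
= 2*50000/256 = 3125/8 Hz
This determines the minimum frequency separation for resolving two sinusoids.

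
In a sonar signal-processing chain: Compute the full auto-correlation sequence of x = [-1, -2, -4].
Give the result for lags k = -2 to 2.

r_xx[k] = sum_m x[m]*x[m+k], indexed from 0, for k = -2 to 2:
  r_xx[-2] = x[2]*x[0] = 4
  r_xx[-1] = x[1]*x[0] + x[2]*x[1] = 10
  r_xx[0] = x[0]*x[0] + x[1]*x[1] + x[2]*x[2] = 21
  r_xx[1] = x[0]*x[1] + x[1]*x[2] = 10
  r_xx[2] = x[0]*x[2] = 4
r_xx = [4, 10, 21, 10, 4]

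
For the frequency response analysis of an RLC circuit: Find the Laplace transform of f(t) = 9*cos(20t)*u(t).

Standard pair: cos(wt)*u(t) <-> s/(s^2+w^2)
With w = 20: L{9*cos(20t)*u(t)} = 9s/(s^2+400)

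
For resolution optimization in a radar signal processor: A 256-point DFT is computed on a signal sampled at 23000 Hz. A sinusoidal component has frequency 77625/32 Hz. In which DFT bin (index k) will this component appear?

DFT frequency resolution = f_s/N = 23000/256 = 2875/32 Hz
Bin index k = f_signal / resolution = 77625/32 / 2875/32 = 27
The signal frequency 77625/32 Hz falls in DFT bin k = 27.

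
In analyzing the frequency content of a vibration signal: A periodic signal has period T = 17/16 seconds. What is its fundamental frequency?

The fundamental frequency is the reciprocal of the period.
f = 1/T = 1/(17/16) = 16/17 Hz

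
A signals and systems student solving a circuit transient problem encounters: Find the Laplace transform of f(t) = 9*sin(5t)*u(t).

Standard pair: sin(wt)*u(t) <-> w/(s^2+w^2)
With w = 5: L{9*sin(5t)*u(t)} = 45/(s^2+25)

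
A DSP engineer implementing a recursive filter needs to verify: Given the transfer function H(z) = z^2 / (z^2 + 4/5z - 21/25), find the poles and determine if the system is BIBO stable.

Poles are roots of the denominator: z^2 + 4/5z - 21/25 = 0.
Quadratic formula: z = [-(4/5) +/- sqrt((4/5)^2 - 4*(-21/25))] / 2
Discriminant = 16/25 + 84/25 = 4; sqrt = 2.
z = (-4/5 +/- 2) / 2 => z = 3/5 or z = -7/5.
|p1| = 7/5, |p2| = 3/5.
For BIBO stability, all poles must lie inside the unit circle (|p| < 1).
System is UNSTABLE since at least one |p| >= 1.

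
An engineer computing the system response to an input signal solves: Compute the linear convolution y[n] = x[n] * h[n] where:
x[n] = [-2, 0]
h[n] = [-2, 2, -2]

y[n] = sum_k x[k]*h[n-k]. Output length = len(x) + len(h) - 1 = 2 + 3 - 1 = 4.
y[0] = -2*-2 = 4
y[1] = 0*-2 + -2*2 = -4
y[2] = 0*2 + -2*-2 = 4
y[3] = 0*-2 = 0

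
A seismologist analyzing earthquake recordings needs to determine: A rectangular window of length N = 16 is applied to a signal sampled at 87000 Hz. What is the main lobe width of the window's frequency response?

For a rectangular window of length N,
the main lobe width in frequency is 2*f_s/N.
= 2*87000/16 = 10875 Hz
This determines the minimum frequency separation for resolving two sinusoids.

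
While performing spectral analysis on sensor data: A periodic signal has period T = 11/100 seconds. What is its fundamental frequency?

The fundamental frequency is the reciprocal of the period.
f = 1/T = 1/(11/100) = 100/11 Hz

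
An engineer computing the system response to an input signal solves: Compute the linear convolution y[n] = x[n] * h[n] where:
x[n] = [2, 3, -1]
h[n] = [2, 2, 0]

y[n] = sum_k x[k]*h[n-k]. Output length = len(x) + len(h) - 1 = 3 + 3 - 1 = 5.
y[0] = 2*2 = 4
y[1] = 3*2 + 2*2 = 10
y[2] = -1*2 + 3*2 + 2*0 = 4
y[3] = -1*2 + 3*0 = -2
y[4] = -1*0 = 0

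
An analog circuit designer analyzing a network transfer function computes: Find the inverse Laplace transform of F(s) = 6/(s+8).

Standard pair: k/(s+a) <-> k*e^(-at)*u(t)
With k=6, a=8: f(t) = 6*e^(-8t)*u(t)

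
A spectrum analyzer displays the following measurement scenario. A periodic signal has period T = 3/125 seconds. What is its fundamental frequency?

The fundamental frequency is the reciprocal of the period.
f = 1/T = 1/(3/125) = 125/3 Hz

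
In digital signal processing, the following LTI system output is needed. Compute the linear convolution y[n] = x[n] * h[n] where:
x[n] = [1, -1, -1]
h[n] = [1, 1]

y[n] = sum_k x[k]*h[n-k]. Output length = len(x) + len(h) - 1 = 3 + 2 - 1 = 4.
y[0] = 1*1 = 1
y[1] = -1*1 + 1*1 = 0
y[2] = -1*1 + -1*1 = -2
y[3] = -1*1 = -1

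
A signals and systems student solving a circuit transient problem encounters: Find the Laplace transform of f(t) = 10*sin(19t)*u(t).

Standard pair: sin(wt)*u(t) <-> w/(s^2+w^2)
With w = 19: L{10*sin(19t)*u(t)} = 190/(s^2+361)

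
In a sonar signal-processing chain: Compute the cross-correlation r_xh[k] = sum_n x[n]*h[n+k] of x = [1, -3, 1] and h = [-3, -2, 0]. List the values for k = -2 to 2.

Both sequences indexed from 0 and zero outside their support.
Lags with overlap: k = -2 to 2.
  r_xh[-2] = x[2]*h[0] = -3
  r_xh[-1] = x[1]*h[0] + x[2]*h[1] = 7
  r_xh[0] = x[0]*h[0] + x[1]*h[1] + x[2]*h[2] = 3
  r_xh[1] = x[0]*h[1] + x[1]*h[2] = -2
  r_xh[2] = x[0]*h[2] = 0
r_xh = [-3, 7, 3, -2, 0] (for k = -2, ..., 2)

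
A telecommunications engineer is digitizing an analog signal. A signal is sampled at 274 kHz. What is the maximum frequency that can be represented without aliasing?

The maximum frequency that can be represented without aliasing
is the Nyquist frequency: f_max = f_s / 2 = 274 kHz / 2 = 137 kHz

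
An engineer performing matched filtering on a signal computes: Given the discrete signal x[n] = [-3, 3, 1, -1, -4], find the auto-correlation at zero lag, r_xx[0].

The auto-correlation at zero lag r_xx[0] equals the signal energy.
r_xx[0] = sum of x[n]^2 = (-3)^2 + 3^2 + 1^2 + (-1)^2 + (-4)^2
= 9 + 9 + 1 + 1 + 16 = 36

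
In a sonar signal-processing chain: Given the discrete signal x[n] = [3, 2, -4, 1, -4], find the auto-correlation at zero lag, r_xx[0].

The auto-correlation at zero lag r_xx[0] equals the signal energy.
r_xx[0] = sum of x[n]^2 = 3^2 + 2^2 + (-4)^2 + 1^2 + (-4)^2
= 9 + 4 + 16 + 1 + 16 = 46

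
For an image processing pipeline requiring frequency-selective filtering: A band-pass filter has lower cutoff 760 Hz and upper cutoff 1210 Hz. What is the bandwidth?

Bandwidth = f_high - f_low
= 1210 Hz - 760 Hz = 450 Hz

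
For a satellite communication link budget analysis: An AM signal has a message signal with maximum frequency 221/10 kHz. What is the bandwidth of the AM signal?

In AM (double-sideband), the bandwidth is twice the message frequency.
BW = 2 * f_m = 2 * 221/10 kHz = 221/5 kHz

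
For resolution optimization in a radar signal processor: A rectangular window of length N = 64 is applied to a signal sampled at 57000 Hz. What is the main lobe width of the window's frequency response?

For a rectangular window of length N,
the main lobe width in frequency is 2*f_s/N.
= 2*57000/64 = 7125/4 Hz
This determines the minimum frequency separation for resolving two sinusoids.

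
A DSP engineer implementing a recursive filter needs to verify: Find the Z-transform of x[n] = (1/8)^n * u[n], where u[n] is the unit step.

The Z-transform of a^n * u[n] is z/(z-a) for |z| > |a|.
Here a = 1/8, so X(z) = z/(z - (1/8)) = 8z/(8z - 1)
ROC: |z| > 1/8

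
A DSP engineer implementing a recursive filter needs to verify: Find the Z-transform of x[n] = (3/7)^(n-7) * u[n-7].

Time-shifting property: if X(z) = Z{x[n]}, then Z{x[n-d]} = z^(-d) * X(z)
X(z) = z/(z - 3/7) for x[n] = (3/7)^n * u[n]
Z{x[n-7]} = z^(-7) * z/(z - 3/7) = z^(-6)/(z - 3/7)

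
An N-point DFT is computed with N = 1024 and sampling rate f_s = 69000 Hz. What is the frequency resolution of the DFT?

DFT frequency resolution = f_s / N
= 69000 / 1024 = 8625/128 Hz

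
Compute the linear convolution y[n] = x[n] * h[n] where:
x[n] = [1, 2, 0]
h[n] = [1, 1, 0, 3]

y[n] = sum_k x[k]*h[n-k]. Output length = len(x) + len(h) - 1 = 3 + 4 - 1 = 6.
y[0] = 1*1 = 1
y[1] = 2*1 + 1*1 = 3
y[2] = 0*1 + 2*1 + 1*0 = 2
y[3] = 0*1 + 2*0 + 1*3 = 3
y[4] = 0*0 + 2*3 = 6
y[5] = 0*3 = 0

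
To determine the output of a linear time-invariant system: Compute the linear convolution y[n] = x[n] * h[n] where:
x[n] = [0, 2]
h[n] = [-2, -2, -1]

y[n] = sum_k x[k]*h[n-k]. Output length = len(x) + len(h) - 1 = 2 + 3 - 1 = 4.
y[0] = 0*-2 = 0
y[1] = 2*-2 + 0*-2 = -4
y[2] = 2*-2 + 0*-1 = -4
y[3] = 2*-1 = -2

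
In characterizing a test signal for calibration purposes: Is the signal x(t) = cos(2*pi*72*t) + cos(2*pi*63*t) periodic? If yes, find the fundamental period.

f1 = 72 Hz, f2 = 63 Hz
Period T1 = 1/72, T2 = 1/63
Ratio T1/T2 = 63/72, which is rational.
The signal is periodic with fundamental period T = 1/GCD(72,63) = 1/9 s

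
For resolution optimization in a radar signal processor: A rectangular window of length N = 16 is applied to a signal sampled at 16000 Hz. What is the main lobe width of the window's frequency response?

For a rectangular window of length N,
the main lobe width in frequency is 2*f_s/N.
= 2*16000/16 = 2000 Hz
This determines the minimum frequency separation for resolving two sinusoids.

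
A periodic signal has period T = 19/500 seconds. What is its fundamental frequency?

The fundamental frequency is the reciprocal of the period.
f = 1/T = 1/(19/500) = 500/19 Hz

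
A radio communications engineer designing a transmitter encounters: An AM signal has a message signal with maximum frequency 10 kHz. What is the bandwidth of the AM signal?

In AM (double-sideband), the bandwidth is twice the message frequency.
BW = 2 * f_m = 2 * 10 kHz = 20 kHz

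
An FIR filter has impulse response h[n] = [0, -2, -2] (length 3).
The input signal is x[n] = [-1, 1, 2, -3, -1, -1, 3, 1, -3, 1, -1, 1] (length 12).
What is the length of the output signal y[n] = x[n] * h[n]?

For linear convolution, the output length is:
len(y) = len(x) + len(h) - 1 = 12 + 3 - 1 = 14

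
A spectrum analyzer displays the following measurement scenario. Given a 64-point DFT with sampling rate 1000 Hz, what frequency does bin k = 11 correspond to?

The frequency of DFT bin k is: f_k = k * f_s / N
f_11 = 11 * 1000 / 64 = 1375/8 Hz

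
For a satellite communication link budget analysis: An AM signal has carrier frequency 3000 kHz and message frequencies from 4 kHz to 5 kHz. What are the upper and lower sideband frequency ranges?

Upper sideband (USB) = fc + [fm_low, fm_high] = 3000 + [4, 5] = [3004, 3005] kHz
Lower sideband (LSB) = fc - [fm_high, fm_low] = 3000 - [5, 4] = [2995, 2996] kHz
Total occupied spectrum: 2995 kHz to 3005 kHz (plus carrier at 3000 kHz)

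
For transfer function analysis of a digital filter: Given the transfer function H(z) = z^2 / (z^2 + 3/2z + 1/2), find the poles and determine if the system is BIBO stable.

Poles are roots of the denominator: z^2 + 3/2z + 1/2 = 0.
Quadratic formula: z = [-(3/2) +/- sqrt((3/2)^2 - 4*(1/2))] / 2
Discriminant = 9/4 - 2 = 1/4; sqrt = 1/2.
z = (-3/2 +/- 1/2) / 2 => z = -1/2 or z = -1.
|p1| = 1, |p2| = 1/2.
For BIBO stability, all poles must lie inside the unit circle (|p| < 1).
System is UNSTABLE since at least one |p| >= 1.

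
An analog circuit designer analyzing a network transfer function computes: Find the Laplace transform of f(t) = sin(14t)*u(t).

Standard pair: sin(wt)*u(t) <-> w/(s^2+w^2)
With w = 14: L{sin(14t)*u(t)} = 14/(s^2+196)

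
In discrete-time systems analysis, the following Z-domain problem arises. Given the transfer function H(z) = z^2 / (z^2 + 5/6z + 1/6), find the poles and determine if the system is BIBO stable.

Poles are roots of the denominator: z^2 + 5/6z + 1/6 = 0.
Quadratic formula: z = [-(5/6) +/- sqrt((5/6)^2 - 4*(1/6))] / 2
Discriminant = 25/36 - 2/3 = 1/36; sqrt = 1/6.
z = (-5/6 +/- 1/6) / 2 => z = -1/3 or z = -1/2.
|p1| = 1/2, |p2| = 1/3.
For BIBO stability, all poles must lie inside the unit circle (|p| < 1).
System is STABLE since both |p| < 1.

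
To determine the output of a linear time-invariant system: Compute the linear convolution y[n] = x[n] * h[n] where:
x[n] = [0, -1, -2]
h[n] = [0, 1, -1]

y[n] = sum_k x[k]*h[n-k]. Output length = len(x) + len(h) - 1 = 3 + 3 - 1 = 5.
y[0] = 0*0 = 0
y[1] = -1*0 + 0*1 = 0
y[2] = -2*0 + -1*1 + 0*-1 = -1
y[3] = -2*1 + -1*-1 = -1
y[4] = -2*-1 = 2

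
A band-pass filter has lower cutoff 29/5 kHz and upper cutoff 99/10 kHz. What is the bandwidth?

Bandwidth = f_high - f_low
= 99/10 kHz - 29/5 kHz = 41/10 kHz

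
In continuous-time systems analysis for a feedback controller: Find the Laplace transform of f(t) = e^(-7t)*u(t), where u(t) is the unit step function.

Standard Laplace transform pair:
e^(-at)*u(t) <-> 1/(s+a)
With a = 7: L{e^(-7t)*u(t)} = 1/(s+7), ROC: Re(s) > -7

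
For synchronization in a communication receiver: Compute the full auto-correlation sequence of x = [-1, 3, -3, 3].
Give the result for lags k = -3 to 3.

r_xx[k] = sum_m x[m]*x[m+k], indexed from 0, for k = -3 to 3:
  r_xx[-3] = x[3]*x[0] = -3
  r_xx[-2] = x[2]*x[0] + x[3]*x[1] = 12
  r_xx[-1] = x[1]*x[0] + x[2]*x[1] + x[3]*x[2] = -21
  r_xx[0] = x[0]*x[0] + x[1]*x[1] + x[2]*x[2] + x[3]*x[3] = 28
  r_xx[1] = x[0]*x[1] + x[1]*x[2] + x[2]*x[3] = -21
  r_xx[2] = x[0]*x[2] + x[1]*x[3] = 12
  r_xx[3] = x[0]*x[3] = -3
r_xx = [-3, 12, -21, 28, -21, 12, -3]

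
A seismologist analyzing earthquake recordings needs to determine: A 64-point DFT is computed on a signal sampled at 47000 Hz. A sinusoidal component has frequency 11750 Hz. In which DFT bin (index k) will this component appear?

DFT frequency resolution = f_s/N = 47000/64 = 5875/8 Hz
Bin index k = f_signal / resolution = 11750 / 5875/8 = 16
The signal frequency 11750 Hz falls in DFT bin k = 16.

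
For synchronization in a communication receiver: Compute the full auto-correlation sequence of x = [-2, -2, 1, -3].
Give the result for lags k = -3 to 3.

r_xx[k] = sum_m x[m]*x[m+k], indexed from 0, for k = -3 to 3:
  r_xx[-3] = x[3]*x[0] = 6
  r_xx[-2] = x[2]*x[0] + x[3]*x[1] = 4
  r_xx[-1] = x[1]*x[0] + x[2]*x[1] + x[3]*x[2] = -1
  r_xx[0] = x[0]*x[0] + x[1]*x[1] + x[2]*x[2] + x[3]*x[3] = 18
  r_xx[1] = x[0]*x[1] + x[1]*x[2] + x[2]*x[3] = -1
  r_xx[2] = x[0]*x[2] + x[1]*x[3] = 4
  r_xx[3] = x[0]*x[3] = 6
r_xx = [6, 4, -1, 18, -1, 4, 6]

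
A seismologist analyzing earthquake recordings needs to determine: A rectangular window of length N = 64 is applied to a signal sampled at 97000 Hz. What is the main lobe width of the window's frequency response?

For a rectangular window of length N,
the main lobe width in frequency is 2*f_s/N.
= 2*97000/64 = 12125/4 Hz
This determines the minimum frequency separation for resolving two sinusoids.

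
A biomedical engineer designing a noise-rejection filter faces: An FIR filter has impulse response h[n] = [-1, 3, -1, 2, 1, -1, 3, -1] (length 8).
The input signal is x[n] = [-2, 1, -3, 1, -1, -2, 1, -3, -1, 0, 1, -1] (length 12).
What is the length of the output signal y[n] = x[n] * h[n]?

For linear convolution, the output length is:
len(y) = len(x) + len(h) - 1 = 12 + 8 - 1 = 19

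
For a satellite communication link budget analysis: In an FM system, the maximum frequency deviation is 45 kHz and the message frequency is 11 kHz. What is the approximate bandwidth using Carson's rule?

Carson's rule: BW = 2*(delta_f + f_m)
= 2*(45 + 11) kHz = 112 kHz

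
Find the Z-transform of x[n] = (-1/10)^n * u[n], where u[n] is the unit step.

The Z-transform of a^n * u[n] is z/(z-a) for |z| > |a|.
Here a = -1/10, so X(z) = z/(z - (-1/10)) = 10z/(10z + 1)
ROC: |z| > 1/10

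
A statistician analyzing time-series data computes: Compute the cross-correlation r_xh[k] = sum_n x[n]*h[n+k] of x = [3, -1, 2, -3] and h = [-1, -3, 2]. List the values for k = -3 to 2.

Both sequences indexed from 0 and zero outside their support.
Lags with overlap: k = -3 to 2.
  r_xh[-3] = x[3]*h[0] = 3
  r_xh[-2] = x[2]*h[0] + x[3]*h[1] = 7
  r_xh[-1] = x[1]*h[0] + x[2]*h[1] + x[3]*h[2] = -11
  r_xh[0] = x[0]*h[0] + x[1]*h[1] + x[2]*h[2] = 4
  r_xh[1] = x[0]*h[1] + x[1]*h[2] = -11
  r_xh[2] = x[0]*h[2] = 6
r_xh = [3, 7, -11, 4, -11, 6] (for k = -3, ..., 2)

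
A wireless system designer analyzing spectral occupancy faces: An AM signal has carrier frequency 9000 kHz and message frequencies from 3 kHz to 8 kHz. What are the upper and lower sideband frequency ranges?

Upper sideband (USB) = fc + [fm_low, fm_high] = 9000 + [3, 8] = [9003, 9008] kHz
Lower sideband (LSB) = fc - [fm_high, fm_low] = 9000 - [8, 3] = [8992, 8997] kHz
Total occupied spectrum: 8992 kHz to 9008 kHz (plus carrier at 9000 kHz)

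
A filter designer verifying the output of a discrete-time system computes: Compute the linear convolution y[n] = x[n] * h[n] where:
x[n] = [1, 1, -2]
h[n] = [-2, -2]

y[n] = sum_k x[k]*h[n-k]. Output length = len(x) + len(h) - 1 = 3 + 2 - 1 = 4.
y[0] = 1*-2 = -2
y[1] = 1*-2 + 1*-2 = -4
y[2] = -2*-2 + 1*-2 = 2
y[3] = -2*-2 = 4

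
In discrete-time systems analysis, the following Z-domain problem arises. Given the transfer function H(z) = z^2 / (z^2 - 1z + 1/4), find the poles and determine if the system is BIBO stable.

Poles are roots of the denominator: z^2 - 1z + 1/4 = 0.
Quadratic formula: z = [-(-1) +/- sqrt((-1)^2 - 4*(1/4))] / 2
Discriminant = 1 - 1 = 0; sqrt = 0.
z = (1 +/- 0) / 2 = 1/2 (repeated root).
|p1| = 1/2, |p2| = 1/2.
For BIBO stability, all poles must lie inside the unit circle (|p| < 1).
System is STABLE since both |p| < 1.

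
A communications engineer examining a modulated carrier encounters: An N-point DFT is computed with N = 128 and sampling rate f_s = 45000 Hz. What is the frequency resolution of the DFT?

DFT frequency resolution = f_s / N
= 45000 / 128 = 5625/16 Hz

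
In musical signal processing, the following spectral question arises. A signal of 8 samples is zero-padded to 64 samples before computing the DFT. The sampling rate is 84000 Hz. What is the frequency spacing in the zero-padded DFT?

Original DFT: N = 8, resolution = f_s/N = 84000/8 = 10500 Hz
Zero-padded DFT: N = 64, resolution = f_s/N = 84000/64 = 2625/2 Hz
Zero-padding interpolates the spectrum (finer frequency grid)
but does NOT improve the true spectral resolution (ability to resolve close frequencies).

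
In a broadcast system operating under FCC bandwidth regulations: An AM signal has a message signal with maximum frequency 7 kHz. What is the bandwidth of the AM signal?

In AM (double-sideband), the bandwidth is twice the message frequency.
BW = 2 * f_m = 2 * 7 kHz = 14 kHz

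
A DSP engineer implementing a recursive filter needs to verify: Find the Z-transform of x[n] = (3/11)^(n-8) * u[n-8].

Time-shifting property: if X(z) = Z{x[n]}, then Z{x[n-d]} = z^(-d) * X(z)
X(z) = z/(z - 3/11) for x[n] = (3/11)^n * u[n]
Z{x[n-8]} = z^(-8) * z/(z - 3/11) = z^(-7)/(z - 3/11)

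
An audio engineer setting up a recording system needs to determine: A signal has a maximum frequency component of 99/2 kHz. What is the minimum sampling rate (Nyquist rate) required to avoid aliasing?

By the Nyquist-Shannon sampling theorem,
the minimum sampling rate (Nyquist rate) must be at least 2 * f_max.
Nyquist rate = 2 * 99/2 kHz = 99 kHz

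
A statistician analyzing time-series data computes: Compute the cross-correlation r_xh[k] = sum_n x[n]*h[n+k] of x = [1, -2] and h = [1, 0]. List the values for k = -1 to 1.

Both sequences indexed from 0 and zero outside their support.
Lags with overlap: k = -1 to 1.
  r_xh[-1] = x[1]*h[0] = -2
  r_xh[0] = x[0]*h[0] + x[1]*h[1] = 1
  r_xh[1] = x[0]*h[1] = 0
r_xh = [-2, 1, 0] (for k = -1, ..., 1)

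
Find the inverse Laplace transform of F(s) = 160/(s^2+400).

Standard pair: w/(s^2+w^2) <-> sin(wt)*u(t)
Recognize w^2 = 400, so w = 20; numerator 160 = 8*20.
f(t) = 8*sin(20t)*u(t)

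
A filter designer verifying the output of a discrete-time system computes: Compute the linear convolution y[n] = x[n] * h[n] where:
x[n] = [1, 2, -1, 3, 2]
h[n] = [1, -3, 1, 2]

y[n] = sum_k x[k]*h[n-k]. Output length = len(x) + len(h) - 1 = 5 + 4 - 1 = 8.
y[0] = 1*1 = 1
y[1] = 2*1 + 1*-3 = -1
y[2] = -1*1 + 2*-3 + 1*1 = -6
y[3] = 3*1 + -1*-3 + 2*1 + 1*2 = 10
y[4] = 2*1 + 3*-3 + -1*1 + 2*2 = -4
y[5] = 2*-3 + 3*1 + -1*2 = -5
y[6] = 2*1 + 3*2 = 8
y[7] = 2*2 = 4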